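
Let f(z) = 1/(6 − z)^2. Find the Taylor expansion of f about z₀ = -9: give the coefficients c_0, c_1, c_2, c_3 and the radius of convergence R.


Let w = z − z₀, so z = z₀ + w.
Then 6 − z = 6 − (z₀ + w) = (6 − z₀) − w = 15 − w.
f(z) = 1/(15 − w)^2 = (1/(15)^2) · (1 − w/(15))^{−2}.
By the binomial series (1−u)^{−2} = Σ_{n≥0} C(n+1, 1) u^n for |u|<1, with u = w/(15):
  c_n = C(n+1, 1) / (15)^(n+2).
  c_0 = 1/(15)^2 = 1/225.
  c_1 = 2/(15)^3 = 2/3375.
  c_2 = 3/(15)^4 = 1/16875.
  c_3 = 4/(15)^5 = 4/759375.
The series is valid for |w/d| < 1, i.e. |z − z₀| < |d|.
Radius of convergence: R = |6 − z₀| = |15| = 15 (distance from z₀ to the singularity z = 6).

c_0 = 1/225, c_1 = 2/3375, c_2 = 1/16875, c_3 = 4/759375; R = 15.


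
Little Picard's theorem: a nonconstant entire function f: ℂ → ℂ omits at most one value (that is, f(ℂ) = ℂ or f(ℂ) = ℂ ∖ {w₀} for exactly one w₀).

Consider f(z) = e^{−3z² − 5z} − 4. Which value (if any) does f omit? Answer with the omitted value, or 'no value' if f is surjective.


Little Picard bounds the complement of f(ℂ) to at most one point.
The exponent g(z) = −3z² − 5z is a nonconstant polynomial, hence surjective onto ℂ. So e^{g(z)} takes every value in {e^w : w ∈ ℂ} = ℂ ∖ {0}. Adding -4 shifts the range to ℂ ∖ {-4}. f omits exactly -4.

Omitted value: -4.


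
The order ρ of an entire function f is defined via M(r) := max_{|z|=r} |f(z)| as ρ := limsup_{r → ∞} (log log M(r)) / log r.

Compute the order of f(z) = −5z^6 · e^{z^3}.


M(r) = max_{|z|=r} |-5|·|z|^6·|e^{z^3}| = 5·r^6 · e^{1r^3} (the factors attain their maxima compatibly on |z|=r). Then log M(r) = log 5 + 6·log r + 1r^3, dominated by the last term, so log log M(r) ~ 3·log r. The polynomial factor -5z^6 contributes only a log r term and does not affect the order. ρ = 3.
Therefore ρ = 3.

Order ρ = 3.


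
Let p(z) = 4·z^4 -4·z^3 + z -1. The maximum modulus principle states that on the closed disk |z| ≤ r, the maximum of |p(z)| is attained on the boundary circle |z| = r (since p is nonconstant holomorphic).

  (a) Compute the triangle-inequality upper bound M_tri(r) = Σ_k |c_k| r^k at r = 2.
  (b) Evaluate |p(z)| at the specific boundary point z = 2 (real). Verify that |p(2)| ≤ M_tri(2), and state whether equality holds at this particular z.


Coefficients: c_0 = -1, c_1 = 1, c_2 = 0, c_3 = -4, c_4 = 4. Radius r = 2.
Part (a). Triangle bound: M_tri(r) = Σ_k |c_k| r^k
  = |-1|·2^0 + |1|·2^1 + |0|·2^2 + |-4|·2^3 + |4|·2^4
  = 1 + 2 + 0 + 32 + 64 = 99.
This bounds M(r) := max_{|z|=r} |p(z)| from above; equality holds iff all terms c_k z^k can be made to align in phase at a single z on |z|=r.
Part (b). At z = 2 (real, on the circle |z| = r):
  p(2) = (-1)·2^0 + (1)·2^1 + (0)·2^2 + (-4)·2^3 + (4)·2^4 = 33.
  |p(2)| = 33.
Check: |p(2)| = 33 ≤ 99 = M_tri(2). ✓ Equality does not hold at z = 2 (the coefficients have mixed signs, so the terms do not all align in phase there).

M_tri(2) = 99; |p(2)| = 33; equality at z=2: no.


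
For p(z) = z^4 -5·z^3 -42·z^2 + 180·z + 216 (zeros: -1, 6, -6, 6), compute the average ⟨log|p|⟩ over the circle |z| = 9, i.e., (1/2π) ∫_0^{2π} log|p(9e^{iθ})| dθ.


Zeros: -6, -1, 6, 6; r = 9.
Inside |z| < r: -6, -1, 6, 6. Outside (|z| ≥ r): ∅.
p(0) = 216, so log|p(0)| = log(216) = 5.3753.
Apply Jensen: I(r) = log|p(0)| + Σ_k log(r/|z_k|), summed over zeros inside |z| < r.
  log(r/|z_k|) for z_k = -1: log(9/1) = 2.1972
  log(r/|z_k|) for z_k = 6: log(9/6) = 0.4055
  log(r/|z_k|) for z_k = -6: log(9/6) = 0.4055
  log(r/|z_k|) for z_k = 6: log(9/6) = 0.4055
Sum over inside zeros: 3.4136.
I(r) = log|p(0)| + (inside sum) = 5.3753 + 3.4136 = 8.7889.
Closed form (all zeros inside, monic): I(r) = n·log(r) = 4·log(9) = 8.7889. ✓

I(r) ≈ 8.7889.


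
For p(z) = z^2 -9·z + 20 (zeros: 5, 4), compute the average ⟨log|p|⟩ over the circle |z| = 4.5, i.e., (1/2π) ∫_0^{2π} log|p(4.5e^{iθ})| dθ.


Zeros: 4, 5; r = 4.5.
Inside |z| < r: 4. Outside (|z| ≥ r): 5.
p(0) = 20, so log|p(0)| = log(20) = 2.9957.
Apply Jensen: I(r) = log|p(0)| + Σ_k log(r/|z_k|), summed over zeros inside |z| < r.
  log(r/|z_k|) for z_k = 4: log(4.5/4) = 0.1178
  Outside zeros (5) contribute nothing to the Jensen sum.
Sum over inside zeros: 0.1178.
I(r) = log|p(0)| + (inside sum) = 2.9957 + 0.1178 = 3.1135.
Note: since some zeros are outside |z| ≤ r, the simplified n·log(r) form does NOT apply — only the inside zeros contribute.

I(r) ≈ 3.1135.


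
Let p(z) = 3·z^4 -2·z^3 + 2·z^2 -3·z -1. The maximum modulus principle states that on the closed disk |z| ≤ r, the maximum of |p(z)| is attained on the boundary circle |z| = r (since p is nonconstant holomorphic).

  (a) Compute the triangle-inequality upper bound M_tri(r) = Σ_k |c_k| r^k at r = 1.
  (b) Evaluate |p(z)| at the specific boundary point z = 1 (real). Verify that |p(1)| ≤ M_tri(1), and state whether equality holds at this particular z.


Coefficients: c_0 = -1, c_1 = -3, c_2 = 2, c_3 = -2, c_4 = 3. Radius r = 1.
Part (a). Triangle bound: M_tri(r) = Σ_k |c_k| r^k
  = |-1|·1^0 + |-3|·1^1 + |2|·1^2 + |-2|·1^3 + |3|·1^4
  = 1 + 3 + 2 + 2 + 3 = 11.
This bounds M(r) := max_{|z|=r} |p(z)| from above; equality holds iff all terms c_k z^k can be made to align in phase at a single z on |z|=r.
Part (b). At z = 1 (real, on the circle |z| = r):
  p(1) = (-1)·1^0 + (-3)·1^1 + (2)·1^2 + (-2)·1^3 + (3)·1^4 = -1.
  |p(1)| = 1.
Check: |p(1)| = 1 ≤ 11 = M_tri(1). ✓ Equality does not hold at z = 1 (the coefficients have mixed signs, so the terms do not all align in phase there).

M_tri(1) = 11; |p(1)| = 1; equality at z=1: no.


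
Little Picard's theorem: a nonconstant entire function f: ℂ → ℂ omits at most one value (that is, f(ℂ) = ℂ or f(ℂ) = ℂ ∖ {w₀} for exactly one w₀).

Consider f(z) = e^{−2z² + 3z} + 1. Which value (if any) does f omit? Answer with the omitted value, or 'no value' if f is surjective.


Little Picard bounds the complement of f(ℂ) to at most one point.
The exponent g(z) = −2z² + 3z is a nonconstant polynomial, hence surjective onto ℂ. So e^{g(z)} takes every value in {e^w : w ∈ ℂ} = ℂ ∖ {0}. Adding 1 shifts the range to ℂ ∖ {1}. f omits exactly 1.

Omitted value: 1.


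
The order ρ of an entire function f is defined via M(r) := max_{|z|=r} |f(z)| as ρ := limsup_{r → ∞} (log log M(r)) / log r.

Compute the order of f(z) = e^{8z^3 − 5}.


|e^{8z^3 − 5}| = e^{Re(8·z^3) + -5} ≤ e^{8|z|^3 + -5} = e^{8r^3 + -5} on |z| = r, so ρ ≤ 3. Choosing z on |z|=r so that 8·z^3 is real positive (always possible by picking arg z appropriately) gives |f(z)| = e^{8r^3 + -5}, matching the bound. The additive constant -5 does not affect log log M(r) ~ 3·log r. Hence ρ = 3.
Therefore ρ = 3.

Order ρ = 3.


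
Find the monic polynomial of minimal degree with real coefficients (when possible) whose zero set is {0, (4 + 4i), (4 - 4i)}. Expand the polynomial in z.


The polynomial is p(z) = ∏_{α ∈ S} (z − α), where S = {0, (4 + 4i), (4 - 4i)}.
Expanding the product yields: p(z) = z^3 -8·z^2 + 32·z.
Note conjugate pairs combine to real quadratics: (z − (4+4i))(z − (4−4i)) = z² − 8z + 32.
The resulting polynomial has degree 3 and real coefficients as required.

p(z) = z^3 -8·z^2 + 32·z.


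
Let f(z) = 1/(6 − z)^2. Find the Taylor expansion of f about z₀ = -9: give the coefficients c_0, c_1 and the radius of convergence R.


Let w = z − z₀, so z = z₀ + w.
Then 6 − z = 6 − (z₀ + w) = (6 − z₀) − w = 15 − w.
f(z) = 1/(15 − w)^2 = (1/(15)^2) · (1 − w/(15))^{−2}.
By the binomial series (1−u)^{−2} = Σ_{n≥0} C(n+1, 1) u^n for |u|<1, with u = w/(15):
  c_n = C(n+1, 1) / (15)^(n+2).
  c_0 = 1/(15)^2 = 1/225.
  c_1 = 2/(15)^3 = 2/3375.
The series is valid for |w/d| < 1, i.e. |z − z₀| < |d|.
Radius of convergence: R = |6 − z₀| = |15| = 15 (distance from z₀ to the singularity z = 6).

c_0 = 1/225, c_1 = 2/3375; R = 15.


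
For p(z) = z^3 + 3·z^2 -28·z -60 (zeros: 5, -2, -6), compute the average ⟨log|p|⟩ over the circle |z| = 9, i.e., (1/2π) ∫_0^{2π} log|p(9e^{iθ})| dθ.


Zeros: -6, -2, 5; r = 9.
Inside |z| < r: -6, -2, 5. Outside (|z| ≥ r): ∅.
p(0) = -60, so log|p(0)| = log(60) = 4.0943.
Apply Jensen: I(r) = log|p(0)| + Σ_k log(r/|z_k|), summed over zeros inside |z| < r.
  log(r/|z_k|) for z_k = 5: log(9/5) = 0.5878
  log(r/|z_k|) for z_k = -2: log(9/2) = 1.5041
  log(r/|z_k|) for z_k = -6: log(9/6) = 0.4055
Sum over inside zeros: 2.4973.
I(r) = log|p(0)| + (inside sum) = 4.0943 + 2.4973 = 6.5917.
Closed form (all zeros inside, monic): I(r) = n·log(r) = 3·log(9) = 6.5917. ✓

I(r) ≈ 6.5917.


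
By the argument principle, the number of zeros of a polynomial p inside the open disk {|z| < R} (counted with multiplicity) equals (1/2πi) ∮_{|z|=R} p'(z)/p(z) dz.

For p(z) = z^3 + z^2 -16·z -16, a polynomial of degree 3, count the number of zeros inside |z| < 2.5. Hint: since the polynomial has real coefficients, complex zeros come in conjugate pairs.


The zeros of p are: -4, -1, 4.
Their magnitudes are: 4, 1, 4.
Zeros with |z| < R = 2.5: -1.
Count = 1.
By the argument principle, (1/2πi) ∮_{|z|=R} p'(z)/p(z) dz equals exactly this count.

Number of zeros inside |z| < 2.5: 1.


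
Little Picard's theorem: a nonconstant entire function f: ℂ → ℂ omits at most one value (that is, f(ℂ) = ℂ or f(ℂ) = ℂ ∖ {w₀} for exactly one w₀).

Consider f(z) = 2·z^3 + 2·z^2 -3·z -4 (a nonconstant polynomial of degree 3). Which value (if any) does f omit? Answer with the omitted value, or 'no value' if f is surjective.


Little Picard bounds the complement of f(ℂ) to at most one point.
For every w ∈ ℂ, the equation p(z) − w = 0 is a nonconstant polynomial in z and hence has at least one root by the fundamental theorem of algebra. So p is surjective onto ℂ, omitting no value.

Omitted value: no value.


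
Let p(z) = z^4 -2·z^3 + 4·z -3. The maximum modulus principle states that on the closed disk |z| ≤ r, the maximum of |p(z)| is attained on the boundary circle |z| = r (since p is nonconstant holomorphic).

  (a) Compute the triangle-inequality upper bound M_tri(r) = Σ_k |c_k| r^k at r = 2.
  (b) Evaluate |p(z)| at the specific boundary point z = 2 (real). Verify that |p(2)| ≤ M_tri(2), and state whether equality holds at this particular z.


Coefficients: c_0 = -3, c_1 = 4, c_2 = 0, c_3 = -2, c_4 = 1. Radius r = 2.
Part (a). Triangle bound: M_tri(r) = Σ_k |c_k| r^k
  = |-3|·2^0 + |4|·2^1 + |0|·2^2 + |-2|·2^3 + |1|·2^4
  = 3 + 8 + 0 + 16 + 16 = 43.
This bounds M(r) := max_{|z|=r} |p(z)| from above; equality holds iff all terms c_k z^k can be made to align in phase at a single z on |z|=r.
Part (b). At z = 2 (real, on the circle |z| = r):
  p(2) = (-3)·2^0 + (4)·2^1 + (0)·2^2 + (-2)·2^3 + (1)·2^4 = 5.
  |p(2)| = 5.
Check: |p(2)| = 5 ≤ 43 = M_tri(2). ✓ Equality does not hold at z = 2 (the coefficients have mixed signs, so the terms do not all align in phase there).

M_tri(2) = 43; |p(2)| = 5; equality at z=2: no.


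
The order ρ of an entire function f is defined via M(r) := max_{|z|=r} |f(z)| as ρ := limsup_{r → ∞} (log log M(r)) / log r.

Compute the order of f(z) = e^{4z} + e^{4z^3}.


Each summand is entire of order 1 and 3 respectively (as in the single-exponential case). The order of a sum is at most the max of the orders, so ρ ≤ 3. For the lower bound: on |z|=r choose arg z so that 4z^3 is real positive; then |e^{4z^3}| = e^{4r^3} while |e^{4z}| ≤ e^{4r^1} = o(e^{4r^3}). So |f| ≥ e^{4r^3}(1 − o(1)) and ρ ≥ 3. Hence ρ = max(1, 3) = 3.
Therefore ρ = 3.

Order ρ = 3.


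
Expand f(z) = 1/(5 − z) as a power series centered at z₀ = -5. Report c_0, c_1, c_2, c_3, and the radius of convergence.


Let w = z − z₀, so z = z₀ + w.
Then 5 − z = 5 − (z₀ + w) = (5 − z₀) − w = 10 − w.
f(z) = 1/(10 − w) = (1/(10)) · 1/(1 − w/(10)) = Σ_{n≥0} w^n / (10)^(n+1).
So c_n = 1/(10)^(n+1):
  c_0 = 1/(10)^1 = 1/10.
  c_1 = 1/(10)^2 = 1/100.
  c_2 = 1/(10)^3 = 1/1000.
  c_3 = 1/(10)^4 = 1/10000.
The series is valid for |w/d| < 1, i.e. |z − z₀| < |d|.
Radius of convergence: R = |5 − z₀| = |10| = 10 (distance from z₀ to the singularity z = 5).

c_0 = 1/10, c_1 = 1/100, c_2 = 1/1000, c_3 = 1/10000; R = 10.


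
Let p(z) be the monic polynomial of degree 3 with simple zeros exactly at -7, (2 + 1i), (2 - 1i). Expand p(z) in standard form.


The polynomial is p(z) = ∏_{α ∈ S} (z − α), where S = {-7, (2 + 1i), (2 - 1i)}.
Expanding the product yields: p(z) = z^3 + 3·z^2 -23·z + 35.
Note conjugate pairs combine to real quadratics: (z − (2+1i))(z − (2−1i)) = z² − 4z + 5.
The resulting polynomial has degree 3 and real coefficients as required.

p(z) = z^3 + 3·z^2 -23·z + 35.


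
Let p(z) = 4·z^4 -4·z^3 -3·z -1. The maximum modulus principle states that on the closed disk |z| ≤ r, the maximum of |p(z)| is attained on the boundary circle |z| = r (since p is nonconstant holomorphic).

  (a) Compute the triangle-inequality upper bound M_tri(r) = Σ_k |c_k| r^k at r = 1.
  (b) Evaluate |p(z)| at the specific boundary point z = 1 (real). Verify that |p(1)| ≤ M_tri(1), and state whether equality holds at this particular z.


Coefficients: c_0 = -1, c_1 = -3, c_2 = 0, c_3 = -4, c_4 = 4. Radius r = 1.
Part (a). Triangle bound: M_tri(r) = Σ_k |c_k| r^k
  = |-1|·1^0 + |-3|·1^1 + |0|·1^2 + |-4|·1^3 + |4|·1^4
  = 1 + 3 + 0 + 4 + 4 = 12.
This bounds M(r) := max_{|z|=r} |p(z)| from above; equality holds iff all terms c_k z^k can be made to align in phase at a single z on |z|=r.
Part (b). At z = 1 (real, on the circle |z| = r):
  p(1) = (-1)·1^0 + (-3)·1^1 + (0)·1^2 + (-4)·1^3 + (4)·1^4 = -4.
  |p(1)| = 4.
Check: |p(1)| = 4 ≤ 12 = M_tri(1). ✓ Equality does not hold at z = 1 (the coefficients have mixed signs, so the terms do not all align in phase there).

M_tri(1) = 12; |p(1)| = 4; equality at z=1: no.


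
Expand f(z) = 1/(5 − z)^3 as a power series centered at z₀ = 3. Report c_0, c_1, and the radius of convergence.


Let w = z − z₀, so z = z₀ + w.
Then 5 − z = 5 − (z₀ + w) = (5 − z₀) − w = 2 − w.
f(z) = 1/(2 − w)^3 = (1/(2)^3) · (1 − w/(2))^{−3}.
By the binomial series (1−u)^{−3} = Σ_{n≥0} C(n+2, 2) u^n for |u|<1, with u = w/(2):
  c_n = C(n+2, 2) / (2)^(n+3).
  c_0 = 1/(2)^3 = 1/8.
  c_1 = 3/(2)^4 = 3/16.
The series is valid for |w/d| < 1, i.e. |z − z₀| < |d|.
Radius of convergence: R = |5 − z₀| = |2| = 2 (distance from z₀ to the singularity z = 5).

c_0 = 1/8, c_1 = 3/16; R = 2.


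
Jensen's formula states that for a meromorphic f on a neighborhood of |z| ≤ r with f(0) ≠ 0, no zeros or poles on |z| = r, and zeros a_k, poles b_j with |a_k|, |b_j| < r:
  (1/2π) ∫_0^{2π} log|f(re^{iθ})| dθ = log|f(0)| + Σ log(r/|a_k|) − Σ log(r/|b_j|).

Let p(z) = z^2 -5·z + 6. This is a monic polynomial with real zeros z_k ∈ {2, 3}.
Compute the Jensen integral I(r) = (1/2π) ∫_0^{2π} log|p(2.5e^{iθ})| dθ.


Zeros: 2, 3; r = 2.5.
Inside |z| < r: 2. Outside (|z| ≥ r): 3.
p(0) = 6, so log|p(0)| = log(6) = 1.7918.
Apply Jensen: I(r) = log|p(0)| + Σ_k log(r/|z_k|), summed over zeros inside |z| < r.
  log(r/|z_k|) for z_k = 2: log(2.5/2) = 0.2231
  Outside zeros (3) contribute nothing to the Jensen sum.
Sum over inside zeros: 0.2231.
I(r) = log|p(0)| + (inside sum) = 1.7918 + 0.2231 = 2.0149.
Note: since some zeros are outside |z| ≤ r, the simplified n·log(r) form does NOT apply — only the inside zeros contribute.

I(r) ≈ 2.0149.


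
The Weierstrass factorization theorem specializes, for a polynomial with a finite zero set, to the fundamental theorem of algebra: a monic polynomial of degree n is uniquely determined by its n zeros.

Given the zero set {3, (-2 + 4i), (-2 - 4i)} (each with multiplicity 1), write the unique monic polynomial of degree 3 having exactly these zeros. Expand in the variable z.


The polynomial is p(z) = ∏_{α ∈ S} (z − α), where S = {3, (-2 + 4i), (-2 - 4i)}.
Expanding the product yields: p(z) = z^3 + z^2 + 8·z -60.
Note conjugate pairs combine to real quadratics: (z − (-2+4i))(z − (-2−4i)) = z² + 4z + 20.
The resulting polynomial has degree 3 and real coefficients as required.

p(z) = z^3 + z^2 + 8·z -60.


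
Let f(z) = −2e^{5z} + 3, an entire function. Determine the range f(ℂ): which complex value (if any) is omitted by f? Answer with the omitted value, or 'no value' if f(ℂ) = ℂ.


Little Picard bounds the complement of f(ℂ) to at most one point.
e^{5z} is never zero on ℂ, so -2·e^{5z} takes every value in ℂ ∖ {0}. Adding 3 shifts the range to ℂ ∖ {3}. Thus f omits exactly the value 3.

Omitted value: 3.


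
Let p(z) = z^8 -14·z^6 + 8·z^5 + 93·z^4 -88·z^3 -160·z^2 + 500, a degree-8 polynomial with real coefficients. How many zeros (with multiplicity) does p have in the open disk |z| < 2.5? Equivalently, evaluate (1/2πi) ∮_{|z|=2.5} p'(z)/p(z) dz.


The zeros of p are: (-1 + 1i), (-1 - 1i), (2 + 1i), (2 - 1i), (-3 + 1i), (-3 - 1i), (2 + 1i), (2 - 1i).
Their magnitudes are: 1.414, 1.414, 2.236, 2.236, 3.162, 3.162, 2.236, 2.236.
Zeros with |z| < R = 2.5: (-1 + 1i), (-1 - 1i), (2 + 1i), (2 - 1i), (2 + 1i), (2 - 1i).
Count = 6.
By the argument principle, (1/2πi) ∮_{|z|=R} p'(z)/p(z) dz equals exactly this count.

Number of zeros inside |z| < 2.5: 6.


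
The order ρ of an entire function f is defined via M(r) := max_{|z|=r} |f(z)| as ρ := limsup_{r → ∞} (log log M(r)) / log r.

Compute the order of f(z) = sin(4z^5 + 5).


Write sin(w) = (e^{iw} ± e^{−iw})/(2 or 2i), so |sin(w)| ≤ e^{|w|}. With w = 4z^5 + 5, |w| ≤ 4r^5 + 5 on |z|=r, giving M(r) ≤ e^{4r^5 + 5} and ρ ≤ 5. For the lower bound, choose z on |z|=r with 4z^5 purely imaginary of modulus 4r^5; then |sin(4z^5 + 5)| grows like e^{4r^5}/2, so ρ ≥ 5. Hence ρ = 5.
Therefore ρ = 5.

Order ρ = 5.


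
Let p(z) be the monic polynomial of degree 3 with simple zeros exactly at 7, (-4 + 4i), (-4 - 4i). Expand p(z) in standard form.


The polynomial is p(z) = ∏_{α ∈ S} (z − α), where S = {7, (-4 + 4i), (-4 - 4i)}.
Expanding the product yields: p(z) = z^3 + z^2 -24·z -224.
Note conjugate pairs combine to real quadratics: (z − (-4+4i))(z − (-4−4i)) = z² + 8z + 32.
The resulting polynomial has degree 3 and real coefficients as required.

p(z) = z^3 + z^2 -24·z -224.


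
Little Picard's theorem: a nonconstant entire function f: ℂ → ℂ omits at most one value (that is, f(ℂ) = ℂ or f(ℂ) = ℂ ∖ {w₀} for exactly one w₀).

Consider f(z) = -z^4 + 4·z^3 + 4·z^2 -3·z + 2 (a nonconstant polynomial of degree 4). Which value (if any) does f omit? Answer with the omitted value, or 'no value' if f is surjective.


Little Picard bounds the complement of f(ℂ) to at most one point.
For every w ∈ ℂ, the equation p(z) − w = 0 is a nonconstant polynomial in z and hence has at least one root by the fundamental theorem of algebra. So p is surjective onto ℂ, omitting no value.

Omitted value: no value.


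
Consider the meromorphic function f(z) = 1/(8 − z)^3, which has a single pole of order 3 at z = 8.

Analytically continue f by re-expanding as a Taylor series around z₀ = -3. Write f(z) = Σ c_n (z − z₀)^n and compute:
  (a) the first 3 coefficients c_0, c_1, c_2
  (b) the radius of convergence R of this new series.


Let w = z − z₀, so z = z₀ + w.
Then 8 − z = 8 − (z₀ + w) = (8 − z₀) − w = 11 − w.
f(z) = 1/(11 − w)^3 = (1/(11)^3) · (1 − w/(11))^{−3}.
By the binomial series (1−u)^{−3} = Σ_{n≥0} C(n+2, 2) u^n for |u|<1, with u = w/(11):
  c_n = C(n+2, 2) / (11)^(n+3).
  c_0 = 1/(11)^3 = 1/1331.
  c_1 = 3/(11)^4 = 3/14641.
  c_2 = 6/(11)^5 = 6/161051.
The series is valid for |w/d| < 1, i.e. |z − z₀| < |d|.
Radius of convergence: R = |8 − z₀| = |11| = 11 (distance from z₀ to the singularity z = 8).

c_0 = 1/1331, c_1 = 3/14641, c_2 = 6/161051; R = 11.


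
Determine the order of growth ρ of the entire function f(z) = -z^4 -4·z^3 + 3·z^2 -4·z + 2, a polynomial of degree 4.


|f(z)| ≤ Σ|c_k|·r^k = O(r^4) as r → ∞. Polynomial growth is O(e^{r^ε}) for every ε > 0 (since r^4/e^{r^ε} → 0), so ρ ≤ ε for all ε > 0, i.e. ρ = 0. Every nonconstant polynomial has order 0.
Therefore ρ = 0.

Order ρ = 0.


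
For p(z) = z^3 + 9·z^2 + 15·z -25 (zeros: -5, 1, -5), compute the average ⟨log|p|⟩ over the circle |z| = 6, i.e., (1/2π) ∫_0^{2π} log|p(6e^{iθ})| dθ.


Zeros: -5, -5, 1; r = 6.
Inside |z| < r: -5, -5, 1. Outside (|z| ≥ r): ∅.
p(0) = -25, so log|p(0)| = log(25) = 3.2189.
Apply Jensen: I(r) = log|p(0)| + Σ_k log(r/|z_k|), summed over zeros inside |z| < r.
  log(r/|z_k|) for z_k = -5: log(6/5) = 0.1823
  log(r/|z_k|) for z_k = 1: log(6/1) = 1.7918
  log(r/|z_k|) for z_k = -5: log(6/5) = 0.1823
Sum over inside zeros: 2.1564.
I(r) = log|p(0)| + (inside sum) = 3.2189 + 2.1564 = 5.3753.
Closed form (all zeros inside, monic): I(r) = n·log(r) = 3·log(6) = 5.3753. ✓

I(r) ≈ 5.3753.


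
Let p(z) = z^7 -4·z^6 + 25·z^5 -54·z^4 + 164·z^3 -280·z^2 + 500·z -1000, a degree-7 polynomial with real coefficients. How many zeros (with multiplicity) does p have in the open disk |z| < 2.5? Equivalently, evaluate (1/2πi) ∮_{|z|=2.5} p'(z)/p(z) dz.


The zeros of p are: 2, (1 + 3i), (1 - 3i), (-1 + 2i), (-1 - 2i), (1 + 3i), (1 - 3i).
Their magnitudes are: 2, 3.162, 3.162, 2.236, 2.236, 3.162, 3.162.
Zeros with |z| < R = 2.5: 2, (-1 + 2i), (-1 - 2i).
Count = 3.
By the argument principle, (1/2πi) ∮_{|z|=R} p'(z)/p(z) dz equals exactly this count.

Number of zeros inside |z| < 2.5: 3.


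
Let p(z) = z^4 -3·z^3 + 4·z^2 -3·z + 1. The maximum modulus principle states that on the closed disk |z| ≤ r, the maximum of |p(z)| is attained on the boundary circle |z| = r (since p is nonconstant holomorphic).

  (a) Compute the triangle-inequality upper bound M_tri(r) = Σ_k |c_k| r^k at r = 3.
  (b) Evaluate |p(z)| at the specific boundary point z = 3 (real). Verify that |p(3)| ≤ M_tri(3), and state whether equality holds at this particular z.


Coefficients: c_0 = 1, c_1 = -3, c_2 = 4, c_3 = -3, c_4 = 1. Radius r = 3.
Part (a). Triangle bound: M_tri(r) = Σ_k |c_k| r^k
  = |1|·3^0 + |-3|·3^1 + |4|·3^2 + |-3|·3^3 + |1|·3^4
  = 1 + 9 + 36 + 81 + 81 = 208.
This bounds M(r) := max_{|z|=r} |p(z)| from above; equality holds iff all terms c_k z^k can be made to align in phase at a single z on |z|=r.
Part (b). At z = 3 (real, on the circle |z| = r):
  p(3) = (1)·3^0 + (-3)·3^1 + (4)·3^2 + (-3)·3^3 + (1)·3^4 = 28.
  |p(3)| = 28.
Check: |p(3)| = 28 ≤ 208 = M_tri(3). ✓ Equality does not hold at z = 3 (the coefficients have mixed signs, so the terms do not all align in phase there).

M_tri(3) = 208; |p(3)| = 28; equality at z=3: no.


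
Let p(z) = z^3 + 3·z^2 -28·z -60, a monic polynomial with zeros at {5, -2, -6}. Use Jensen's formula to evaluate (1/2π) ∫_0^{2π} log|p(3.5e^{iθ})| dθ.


Zeros: -6, -2, 5; r = 3.5.
Inside |z| < r: -2. Outside (|z| ≥ r): -6, 5.
p(0) = -60, so log|p(0)| = log(60) = 4.0943.
Apply Jensen: I(r) = log|p(0)| + Σ_k log(r/|z_k|), summed over zeros inside |z| < r.
  log(r/|z_k|) for z_k = -2: log(3.5/2) = 0.5596
  Outside zeros (-6, 5) contribute nothing to the Jensen sum.
Sum over inside zeros: 0.5596.
I(r) = log|p(0)| + (inside sum) = 4.0943 + 0.5596 = 4.6540.
Note: since some zeros are outside |z| ≤ r, the simplified n·log(r) form does NOT apply — only the inside zeros contribute.

I(r) ≈ 4.6540.


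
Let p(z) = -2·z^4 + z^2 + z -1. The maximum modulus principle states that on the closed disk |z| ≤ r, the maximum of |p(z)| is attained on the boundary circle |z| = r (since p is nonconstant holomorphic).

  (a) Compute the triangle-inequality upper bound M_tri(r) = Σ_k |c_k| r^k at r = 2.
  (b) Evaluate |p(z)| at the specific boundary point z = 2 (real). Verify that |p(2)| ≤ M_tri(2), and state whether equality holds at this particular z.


Coefficients: c_0 = -1, c_1 = 1, c_2 = 1, c_3 = 0, c_4 = -2. Radius r = 2.
Part (a). Triangle bound: M_tri(r) = Σ_k |c_k| r^k
  = |-1|·2^0 + |1|·2^1 + |1|·2^2 + |0|·2^3 + |-2|·2^4
  = 1 + 2 + 4 + 0 + 32 = 39.
This bounds M(r) := max_{|z|=r} |p(z)| from above; equality holds iff all terms c_k z^k can be made to align in phase at a single z on |z|=r.
Part (b). At z = 2 (real, on the circle |z| = r):
  p(2) = (-1)·2^0 + (1)·2^1 + (1)·2^2 + (0)·2^3 + (-2)·2^4 = -27.
  |p(2)| = 27.
Check: |p(2)| = 27 ≤ 39 = M_tri(2). ✓ Equality does not hold at z = 2 (the coefficients have mixed signs, so the terms do not all align in phase there).

M_tri(2) = 39; |p(2)| = 27; equality at z=2: no.


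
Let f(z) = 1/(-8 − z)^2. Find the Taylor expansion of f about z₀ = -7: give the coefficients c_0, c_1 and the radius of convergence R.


Let w = z − z₀, so z = z₀ + w.
Then -8 − z = -8 − (z₀ + w) = (-8 − z₀) − w = -1 − w.
f(z) = 1/(-1 − w)^2 = (1/(-1)^2) · (1 − w/(-1))^{−2}.
By the binomial series (1−u)^{−2} = Σ_{n≥0} C(n+1, 1) u^n for |u|<1, with u = w/(-1):
  c_n = C(n+1, 1) / (-1)^(n+2).
  c_0 = 1/(-1)^2 = 1.
  c_1 = 2/(-1)^3 = -2.
The series is valid for |w/d| < 1, i.e. |z − z₀| < |d|.
Radius of convergence: R = |-8 − z₀| = |-1| = 1 (distance from z₀ to the singularity z = -8).

c_0 = 1, c_1 = -2; R = 1.


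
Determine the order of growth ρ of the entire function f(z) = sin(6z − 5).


sin(w) is a linear combination of e^{iw} and e^{−iw} (or e^w, e^{−w} in the hyperbolic case), so |sin(w)| ≤ e^{|w|}. With w = 6z − 5, |w| ≤ 6|z| + 5 = 6r + 5 on |z| = r, giving M(r) ≤ e^{6r + 5}, so ρ ≤ 1. On a suitable ray (z = it for sin/cos; z = t for sinh/cosh, t real → ∞), |sin(6z − 5)| grows like e^{6|t|}/2, so ρ ≥ 1. Hence ρ = 1.
Therefore ρ = 1.

Order ρ = 1.


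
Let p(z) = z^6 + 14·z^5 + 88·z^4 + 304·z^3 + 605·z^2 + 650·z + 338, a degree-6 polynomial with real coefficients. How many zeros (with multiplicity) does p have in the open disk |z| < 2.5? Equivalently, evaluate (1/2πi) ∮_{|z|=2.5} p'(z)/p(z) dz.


The zeros of p are: (-3 + 2i), (-3 - 2i), (-3 + 2i), (-3 - 2i), (-1 + 1i), (-1 - 1i).
Their magnitudes are: 3.606, 3.606, 3.606, 3.606, 1.414, 1.414.
Zeros with |z| < R = 2.5: (-1 + 1i), (-1 - 1i).
Count = 2.
By the argument principle, (1/2πi) ∮_{|z|=R} p'(z)/p(z) dz equals exactly this count.

Number of zeros inside |z| < 2.5: 2.


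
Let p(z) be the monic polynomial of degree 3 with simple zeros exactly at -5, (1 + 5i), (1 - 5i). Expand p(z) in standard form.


The polynomial is p(z) = ∏_{α ∈ S} (z − α), where S = {-5, (1 + 5i), (1 - 5i)}.
Expanding the product yields: p(z) = z^3 + 3·z^2 + 16·z + 130.
Note conjugate pairs combine to real quadratics: (z − (1+5i))(z − (1−5i)) = z² − 2z + 26.
The resulting polynomial has degree 3 and real coefficients as required.

p(z) = z^3 + 3·z^2 + 16·z + 130.


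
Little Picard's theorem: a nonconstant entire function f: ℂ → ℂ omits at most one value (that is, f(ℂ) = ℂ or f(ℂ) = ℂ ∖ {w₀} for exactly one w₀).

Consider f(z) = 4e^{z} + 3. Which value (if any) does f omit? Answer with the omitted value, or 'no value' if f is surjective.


Little Picard bounds the complement of f(ℂ) to at most one point.
e^{z} is never zero on ℂ, so 4·e^{z} takes every value in ℂ ∖ {0}. Adding 3 shifts the range to ℂ ∖ {3}. Thus f omits exactly the value 3.

Omitted value: 3.


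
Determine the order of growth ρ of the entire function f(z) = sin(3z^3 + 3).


Write sin(w) = (e^{iw} ± e^{−iw})/(2 or 2i), so |sin(w)| ≤ e^{|w|}. With w = 3z^3 + 3, |w| ≤ 3r^3 + 3 on |z|=r, giving M(r) ≤ e^{3r^3 + 3} and ρ ≤ 3. For the lower bound, choose z on |z|=r with 3z^3 purely imaginary of modulus 3r^3; then |sin(3z^3 + 3)| grows like e^{3r^3}/2, so ρ ≥ 3. Hence ρ = 3.
Therefore ρ = 3.

Order ρ = 3.


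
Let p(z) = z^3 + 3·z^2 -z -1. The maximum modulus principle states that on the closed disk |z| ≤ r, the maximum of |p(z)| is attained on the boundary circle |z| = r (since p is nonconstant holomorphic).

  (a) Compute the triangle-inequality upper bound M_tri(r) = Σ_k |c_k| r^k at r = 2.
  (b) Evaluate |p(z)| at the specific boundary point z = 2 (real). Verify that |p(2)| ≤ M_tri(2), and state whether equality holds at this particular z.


Coefficients: c_0 = -1, c_1 = -1, c_2 = 3, c_3 = 1. Radius r = 2.
Part (a). Triangle bound: M_tri(r) = Σ_k |c_k| r^k
  = |-1|·2^0 + |-1|·2^1 + |3|·2^2 + |1|·2^3
  = 1 + 2 + 12 + 8 = 23.
This bounds M(r) := max_{|z|=r} |p(z)| from above; equality holds iff all terms c_k z^k can be made to align in phase at a single z on |z|=r.
Part (b). At z = 2 (real, on the circle |z| = r):
  p(2) = (-1)·2^0 + (-1)·2^1 + (3)·2^2 + (1)·2^3 = 17.
  |p(2)| = 17.
Check: |p(2)| = 17 ≤ 23 = M_tri(2). ✓ Equality does not hold at z = 2 (the coefficients have mixed signs, so the terms do not all align in phase there).

M_tri(2) = 23; |p(2)| = 17; equality at z=2: no.


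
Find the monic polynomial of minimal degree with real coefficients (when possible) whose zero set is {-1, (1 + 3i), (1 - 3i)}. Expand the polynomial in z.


The polynomial is p(z) = ∏_{α ∈ S} (z − α), where S = {-1, (1 + 3i), (1 - 3i)}.
Expanding the product yields: p(z) = z^3 -z^2 + 8·z + 10.
Note conjugate pairs combine to real quadratics: (z − (1+3i))(z − (1−3i)) = z² − 2z + 10.
The resulting polynomial has degree 3 and real coefficients as required.

p(z) = z^3 -z^2 + 8·z + 10.


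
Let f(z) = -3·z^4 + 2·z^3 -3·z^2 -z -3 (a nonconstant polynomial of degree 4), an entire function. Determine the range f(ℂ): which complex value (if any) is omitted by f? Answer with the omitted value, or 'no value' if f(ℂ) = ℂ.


Little Picard bounds the complement of f(ℂ) to at most one point.
For every w ∈ ℂ, the equation p(z) − w = 0 is a nonconstant polynomial in z and hence has at least one root by the fundamental theorem of algebra. So p is surjective onto ℂ, omitting no value.

Omitted value: no value.


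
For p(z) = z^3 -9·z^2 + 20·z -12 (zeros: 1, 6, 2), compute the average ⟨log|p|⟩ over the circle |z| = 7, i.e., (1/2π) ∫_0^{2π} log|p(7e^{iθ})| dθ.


Zeros: 1, 2, 6; r = 7.
Inside |z| < r: 1, 2, 6. Outside (|z| ≥ r): ∅.
p(0) = -12, so log|p(0)| = log(12) = 2.4849.
Apply Jensen: I(r) = log|p(0)| + Σ_k log(r/|z_k|), summed over zeros inside |z| < r.
  log(r/|z_k|) for z_k = 1: log(7/1) = 1.9459
  log(r/|z_k|) for z_k = 6: log(7/6) = 0.1542
  log(r/|z_k|) for z_k = 2: log(7/2) = 1.2528
Sum over inside zeros: 3.3528.
I(r) = log|p(0)| + (inside sum) = 2.4849 + 3.3528 = 5.8377.
Closed form (all zeros inside, monic): I(r) = n·log(r) = 3·log(7) = 5.8377. ✓

I(r) ≈ 5.8377.


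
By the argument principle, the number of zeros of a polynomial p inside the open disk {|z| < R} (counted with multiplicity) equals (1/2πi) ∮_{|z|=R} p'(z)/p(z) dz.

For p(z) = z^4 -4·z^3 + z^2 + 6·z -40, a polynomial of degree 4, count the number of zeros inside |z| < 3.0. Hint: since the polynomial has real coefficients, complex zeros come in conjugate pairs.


The zeros of p are: (1 + 2i), (1 - 2i), 4, -2.
Their magnitudes are: 2.236, 2.236, 4, 2.
Zeros with |z| < R = 3.0: (1 + 2i), (1 - 2i), -2.
Count = 3.
By the argument principle, (1/2πi) ∮_{|z|=R} p'(z)/p(z) dz equals exactly this count.

Number of zeros inside |z| < 3.0: 3.


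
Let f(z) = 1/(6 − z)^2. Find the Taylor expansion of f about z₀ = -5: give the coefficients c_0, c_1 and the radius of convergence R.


Let w = z − z₀, so z = z₀ + w.
Then 6 − z = 6 − (z₀ + w) = (6 − z₀) − w = 11 − w.
f(z) = 1/(11 − w)^2 = (1/(11)^2) · (1 − w/(11))^{−2}.
By the binomial series (1−u)^{−2} = Σ_{n≥0} C(n+1, 1) u^n for |u|<1, with u = w/(11):
  c_n = C(n+1, 1) / (11)^(n+2).
  c_0 = 1/(11)^2 = 1/121.
  c_1 = 2/(11)^3 = 2/1331.
The series is valid for |w/d| < 1, i.e. |z − z₀| < |d|.
Radius of convergence: R = |6 − z₀| = |11| = 11 (distance from z₀ to the singularity z = 6).

c_0 = 1/121, c_1 = 2/1331; R = 11.


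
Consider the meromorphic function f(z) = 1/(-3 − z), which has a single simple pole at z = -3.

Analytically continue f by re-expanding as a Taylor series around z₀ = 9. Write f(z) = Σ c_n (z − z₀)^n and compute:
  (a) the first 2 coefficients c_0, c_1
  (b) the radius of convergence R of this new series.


Let w = z − z₀, so z = z₀ + w.
Then -3 − z = -3 − (z₀ + w) = (-3 − z₀) − w = -12 − w.
f(z) = 1/(-12 − w) = (1/(-12)) · 1/(1 − w/(-12)) = Σ_{n≥0} w^n / (-12)^(n+1).
So c_n = 1/(-12)^(n+1):
  c_0 = 1/(-12)^1 = -1/12.
  c_1 = 1/(-12)^2 = 1/144.
The series is valid for |w/d| < 1, i.e. |z − z₀| < |d|.
Radius of convergence: R = |-3 − z₀| = |-12| = 12 (distance from z₀ to the singularity z = -3).

c_0 = -1/12, c_1 = 1/144; R = 12.


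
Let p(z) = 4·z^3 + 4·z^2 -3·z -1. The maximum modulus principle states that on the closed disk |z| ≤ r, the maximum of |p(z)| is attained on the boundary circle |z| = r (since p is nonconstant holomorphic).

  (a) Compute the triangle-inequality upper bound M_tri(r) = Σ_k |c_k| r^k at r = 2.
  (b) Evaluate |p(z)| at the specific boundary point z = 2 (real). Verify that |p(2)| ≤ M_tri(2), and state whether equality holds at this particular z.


Coefficients: c_0 = -1, c_1 = -3, c_2 = 4, c_3 = 4. Radius r = 2.
Part (a). Triangle bound: M_tri(r) = Σ_k |c_k| r^k
  = |-1|·2^0 + |-3|·2^1 + |4|·2^2 + |4|·2^3
  = 1 + 6 + 16 + 32 = 55.
This bounds M(r) := max_{|z|=r} |p(z)| from above; equality holds iff all terms c_k z^k can be made to align in phase at a single z on |z|=r.
Part (b). At z = 2 (real, on the circle |z| = r):
  p(2) = (-1)·2^0 + (-3)·2^1 + (4)·2^2 + (4)·2^3 = 41.
  |p(2)| = 41.
Check: |p(2)| = 41 ≤ 55 = M_tri(2). ✓ Equality does not hold at z = 2 (the coefficients have mixed signs, so the terms do not all align in phase there).

M_tri(2) = 55; |p(2)| = 41; equality at z=2: no.


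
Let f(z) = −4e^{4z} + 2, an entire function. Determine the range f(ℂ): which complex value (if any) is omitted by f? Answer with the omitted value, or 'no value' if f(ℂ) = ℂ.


Little Picard bounds the complement of f(ℂ) to at most one point.
e^{4z} is never zero on ℂ, so -4·e^{4z} takes every value in ℂ ∖ {0}. Adding 2 shifts the range to ℂ ∖ {2}. Thus f omits exactly the value 2.

Omitted value: 2.


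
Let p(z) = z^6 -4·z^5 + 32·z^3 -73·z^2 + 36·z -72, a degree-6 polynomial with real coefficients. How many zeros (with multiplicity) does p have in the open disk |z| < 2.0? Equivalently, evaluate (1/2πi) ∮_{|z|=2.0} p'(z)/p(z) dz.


The zeros of p are: -3, 3, (0 + 1i), (0 - 1i), (2 + 2i), (2 - 2i).
Their magnitudes are: 3, 3, 1, 1, 2.828, 2.828.
Zeros with |z| < R = 2.0: (0 + 1i), (0 - 1i).
Count = 2.
By the argument principle, (1/2πi) ∮_{|z|=R} p'(z)/p(z) dz equals exactly this count.

Number of zeros inside |z| < 2.0: 2.


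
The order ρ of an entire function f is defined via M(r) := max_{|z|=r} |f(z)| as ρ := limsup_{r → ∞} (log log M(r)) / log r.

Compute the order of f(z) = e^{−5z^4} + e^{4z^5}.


Each summand is entire of order 4 and 5 respectively (as in the single-exponential case). The order of a sum is at most the max of the orders, so ρ ≤ 5. For the lower bound: on |z|=r choose arg z so that 4z^5 is real positive; then |e^{4z^5}| = e^{4r^5} while |e^{-5z^4}| ≤ e^{5r^4} = o(e^{4r^5}). So |f| ≥ e^{4r^5}(1 − o(1)) and ρ ≥ 5. Hence ρ = max(4, 5) = 5.
Therefore ρ = 5.

Order ρ = 5.


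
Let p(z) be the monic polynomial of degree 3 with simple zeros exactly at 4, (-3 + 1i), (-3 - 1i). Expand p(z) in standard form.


The polynomial is p(z) = ∏_{α ∈ S} (z − α), where S = {4, (-3 + 1i), (-3 - 1i)}.
Expanding the product yields: p(z) = z^3 + 2·z^2 -14·z -40.
Note conjugate pairs combine to real quadratics: (z − (-3+1i))(z − (-3−1i)) = z² + 6z + 10.
The resulting polynomial has degree 3 and real coefficients as required.

p(z) = z^3 + 2·z^2 -14·z -40.


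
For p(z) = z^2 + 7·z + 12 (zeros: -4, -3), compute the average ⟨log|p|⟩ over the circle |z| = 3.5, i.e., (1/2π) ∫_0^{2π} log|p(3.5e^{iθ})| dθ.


Zeros: -4, -3; r = 3.5.
Inside |z| < r: -3. Outside (|z| ≥ r): -4.
p(0) = 12, so log|p(0)| = log(12) = 2.4849.
Apply Jensen: I(r) = log|p(0)| + Σ_k log(r/|z_k|), summed over zeros inside |z| < r.
  log(r/|z_k|) for z_k = -3: log(3.5/3) = 0.1542
  Outside zeros (-4) contribute nothing to the Jensen sum.
Sum over inside zeros: 0.1542.
I(r) = log|p(0)| + (inside sum) = 2.4849 + 0.1542 = 2.6391.
Note: since some zeros are outside |z| ≤ r, the simplified n·log(r) form does NOT apply — only the inside zeros contribute.

I(r) ≈ 2.6391.


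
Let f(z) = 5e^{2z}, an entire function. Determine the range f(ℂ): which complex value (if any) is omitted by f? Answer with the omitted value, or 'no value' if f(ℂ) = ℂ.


Little Picard bounds the complement of f(ℂ) to at most one point.
e^{2z} is never zero on ℂ, so 5·e^{2z} takes every value in ℂ ∖ {0}. Adding 0 shifts the range to ℂ ∖ {0}. Thus f omits exactly the value 0.

Omitted value: 0.


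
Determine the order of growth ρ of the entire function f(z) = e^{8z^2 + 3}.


|e^{8z^2 + 3}| = e^{Re(8·z^2) + 3} ≤ e^{8|z|^2 + 3} = e^{8r^2 + 3} on |z| = r, so ρ ≤ 2. Choosing z on |z|=r so that 8·z^2 is real positive (always possible by picking arg z appropriately) gives |f(z)| = e^{8r^2 + 3}, matching the bound. The additive constant 3 does not affect log log M(r) ~ 2·log r. Hence ρ = 2.
Therefore ρ = 2.

Order ρ = 2.


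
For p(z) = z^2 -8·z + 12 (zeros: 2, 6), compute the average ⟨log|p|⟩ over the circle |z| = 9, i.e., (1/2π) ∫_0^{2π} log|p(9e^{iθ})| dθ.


Zeros: 2, 6; r = 9.
Inside |z| < r: 2, 6. Outside (|z| ≥ r): ∅.
p(0) = 12, so log|p(0)| = log(12) = 2.4849.
Apply Jensen: I(r) = log|p(0)| + Σ_k log(r/|z_k|), summed over zeros inside |z| < r.
  log(r/|z_k|) for z_k = 2: log(9/2) = 1.5041
  log(r/|z_k|) for z_k = 6: log(9/6) = 0.4055
Sum over inside zeros: 1.9095.
I(r) = log|p(0)| + (inside sum) = 2.4849 + 1.9095 = 4.3944.
Closed form (all zeros inside, monic): I(r) = n·log(r) = 2·log(9) = 4.3944. ✓

I(r) ≈ 4.3944.


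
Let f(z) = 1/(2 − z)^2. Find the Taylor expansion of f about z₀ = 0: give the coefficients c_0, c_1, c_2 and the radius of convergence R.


Let w = z − z₀, so z = z₀ + w.
Then 2 − z = 2 − (z₀ + w) = (2 − z₀) − w = 2 − w.
f(z) = 1/(2 − w)^2 = (1/(2)^2) · (1 − w/(2))^{−2}.
By the binomial series (1−u)^{−2} = Σ_{n≥0} C(n+1, 1) u^n for |u|<1, with u = w/(2):
  c_n = C(n+1, 1) / (2)^(n+2).
  c_0 = 1/(2)^2 = 1/4.
  c_1 = 2/(2)^3 = 1/4.
  c_2 = 3/(2)^4 = 3/16.
The series is valid for |w/d| < 1, i.e. |z − z₀| < |d|.
Radius of convergence: R = |2 − z₀| = |2| = 2 (distance from z₀ to the singularity z = 2).

c_0 = 1/4, c_1 = 1/4, c_2 = 3/16; R = 2.


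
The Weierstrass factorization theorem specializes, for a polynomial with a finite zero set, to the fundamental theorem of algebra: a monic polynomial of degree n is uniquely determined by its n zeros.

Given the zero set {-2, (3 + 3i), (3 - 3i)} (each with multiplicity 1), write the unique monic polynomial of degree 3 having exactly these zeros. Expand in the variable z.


The polynomial is p(z) = ∏_{α ∈ S} (z − α), where S = {-2, (3 + 3i), (3 - 3i)}.
Expanding the product yields: p(z) = z^3 -4·z^2 + 6·z + 36.
Note conjugate pairs combine to real quadratics: (z − (3+3i))(z − (3−3i)) = z² − 6z + 18.
The resulting polynomial has degree 3 and real coefficients as required.

p(z) = z^3 -4·z^2 + 6·z + 36.


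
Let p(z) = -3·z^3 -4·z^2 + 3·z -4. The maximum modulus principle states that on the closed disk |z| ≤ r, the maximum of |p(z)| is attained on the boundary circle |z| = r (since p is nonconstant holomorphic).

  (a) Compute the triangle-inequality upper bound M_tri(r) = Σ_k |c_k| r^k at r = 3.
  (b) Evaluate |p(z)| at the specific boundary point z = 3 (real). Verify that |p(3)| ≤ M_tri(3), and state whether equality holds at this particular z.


Coefficients: c_0 = -4, c_1 = 3, c_2 = -4, c_3 = -3. Radius r = 3.
Part (a). Triangle bound: M_tri(r) = Σ_k |c_k| r^k
  = |-4|·3^0 + |3|·3^1 + |-4|·3^2 + |-3|·3^3
  = 4 + 9 + 36 + 81 = 130.
This bounds M(r) := max_{|z|=r} |p(z)| from above; equality holds iff all terms c_k z^k can be made to align in phase at a single z on |z|=r.
Part (b). At z = 3 (real, on the circle |z| = r):
  p(3) = (-4)·3^0 + (3)·3^1 + (-4)·3^2 + (-3)·3^3 = -112.
  |p(3)| = 112.
Check: |p(3)| = 112 ≤ 130 = M_tri(3). ✓ Equality does not hold at z = 3 (the coefficients have mixed signs, so the terms do not all align in phase there).

M_tri(3) = 130; |p(3)| = 112; equality at z=3: no.
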